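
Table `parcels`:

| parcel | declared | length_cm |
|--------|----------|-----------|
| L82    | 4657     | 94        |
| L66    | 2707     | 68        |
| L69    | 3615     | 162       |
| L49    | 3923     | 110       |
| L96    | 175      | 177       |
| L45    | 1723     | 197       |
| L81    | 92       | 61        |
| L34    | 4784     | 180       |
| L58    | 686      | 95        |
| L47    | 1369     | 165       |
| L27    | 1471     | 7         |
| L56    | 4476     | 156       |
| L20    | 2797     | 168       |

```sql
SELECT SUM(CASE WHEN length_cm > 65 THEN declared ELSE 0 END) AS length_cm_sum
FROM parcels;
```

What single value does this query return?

parcel=L82: ✓ → 4657
parcel=L66: ✓ → 2707
parcel=L69: ✓ → 3615
parcel=L49: ✓ → 3923
parcel=L96: ✓ → 175
parcel=L45: ✓ → 1723
parcel=L81: ✗
parcel=L34: ✓ → 4784
parcel=L58: ✓ → 686
parcel=L47: ✓ → 1369
parcel=L27: ✗
parcel=L56: ✓ → 4476
parcel=L20: ✓ → 2797
length_cm_sum = 4657 + 2707 + 3615 + 3923 + 175 + 1723 + 4784 + 686 + 1369 + 4476 + 2797 = 30912

30912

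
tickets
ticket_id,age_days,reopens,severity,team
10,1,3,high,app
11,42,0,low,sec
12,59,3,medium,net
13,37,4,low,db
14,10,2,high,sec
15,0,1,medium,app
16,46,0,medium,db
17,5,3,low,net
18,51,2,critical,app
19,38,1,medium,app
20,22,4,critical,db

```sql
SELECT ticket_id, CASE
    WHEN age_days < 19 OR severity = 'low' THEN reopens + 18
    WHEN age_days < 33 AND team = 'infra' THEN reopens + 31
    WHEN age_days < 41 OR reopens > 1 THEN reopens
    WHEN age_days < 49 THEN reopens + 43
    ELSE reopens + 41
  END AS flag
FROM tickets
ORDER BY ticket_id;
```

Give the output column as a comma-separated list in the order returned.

ticket_id=10: age_days < 19 OR severity = 'low' → 21
ticket_id=11: age_days < 19 OR severity = 'low' → 18
ticket_id=12: age_days < 41 OR reopens > 1 → 3
ticket_id=13: age_days < 19 OR severity = 'low' → 22
ticket_id=14: age_days < 19 OR severity = 'low' → 20
ticket_id=15: age_days < 19 OR severity = 'low' → 19
ticket_id=16: age_days < 49 → 43
ticket_id=17: age_days < 19 OR severity = 'low' → 21
ticket_id=18: age_days < 41 OR reopens > 1 → 2
ticket_id=19: age_days < 41 OR reopens > 1 → 1
ticket_id=20: age_days < 41 OR reopens > 1 → 4

21, 18, 3, 22, 20, 19, 43, 21, 2, 1, 4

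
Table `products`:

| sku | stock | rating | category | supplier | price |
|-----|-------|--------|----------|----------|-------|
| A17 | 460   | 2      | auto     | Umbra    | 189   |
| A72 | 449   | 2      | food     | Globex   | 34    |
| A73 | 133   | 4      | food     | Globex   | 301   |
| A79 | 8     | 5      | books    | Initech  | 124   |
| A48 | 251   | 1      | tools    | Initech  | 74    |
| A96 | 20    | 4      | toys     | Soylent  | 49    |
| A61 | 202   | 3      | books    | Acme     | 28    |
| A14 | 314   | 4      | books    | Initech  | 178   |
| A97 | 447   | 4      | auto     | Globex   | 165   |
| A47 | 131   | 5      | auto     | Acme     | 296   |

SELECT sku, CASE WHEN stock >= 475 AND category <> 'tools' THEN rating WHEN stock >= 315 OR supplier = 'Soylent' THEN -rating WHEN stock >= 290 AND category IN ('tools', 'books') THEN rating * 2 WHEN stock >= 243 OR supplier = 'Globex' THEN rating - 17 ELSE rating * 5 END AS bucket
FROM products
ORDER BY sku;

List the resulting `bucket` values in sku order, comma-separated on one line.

sku=A14: stock >= 290 AND category IN ('tools', 'books') → 8
sku=A17: stock >= 315 OR supplier = 'Soylent' → -2
sku=A47: ELSE → 25
sku=A48: stock >= 243 OR supplier = 'Globex' → -16
sku=A61: ELSE → 15
sku=A72: stock >= 315 OR supplier = 'Soylent' → -2
sku=A73: stock >= 243 OR supplier = 'Globex' → -13
sku=A79: ELSE → 25
sku=A96: stock >= 315 OR supplier = 'Soylent' → -4
sku=A97: stock >= 315 OR supplier = 'Soylent' → -4

8, -2, 25, -16, 15, -2, -13, 25, -4, -4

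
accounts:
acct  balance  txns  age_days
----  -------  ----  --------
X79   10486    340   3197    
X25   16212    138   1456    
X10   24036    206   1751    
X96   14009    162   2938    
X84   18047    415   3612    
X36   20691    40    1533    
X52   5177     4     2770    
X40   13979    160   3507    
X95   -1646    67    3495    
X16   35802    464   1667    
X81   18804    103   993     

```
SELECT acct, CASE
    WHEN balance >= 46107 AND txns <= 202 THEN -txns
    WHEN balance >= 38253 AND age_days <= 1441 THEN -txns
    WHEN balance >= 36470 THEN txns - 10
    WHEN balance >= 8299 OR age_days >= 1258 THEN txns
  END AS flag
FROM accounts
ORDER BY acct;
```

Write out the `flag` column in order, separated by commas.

acct=X10: balance >= 8299 OR age_days >= 1258 → 206
acct=X16: balance >= 8299 OR age_days >= 1258 → 464
acct=X25: balance >= 8299 OR age_days >= 1258 → 138
acct=X36: balance >= 8299 OR age_days >= 1258 → 40
acct=X40: balance >= 8299 OR age_days >= 1258 → 160
acct=X52: balance >= 8299 OR age_days >= 1258 → 4
acct=X79: balance >= 8299 OR age_days >= 1258 → 340
acct=X81: balance >= 8299 OR age_days >= 1258 → 103
acct=X84: balance >= 8299 OR age_days >= 1258 → 415
acct=X95: balance >= 8299 OR age_days >= 1258 → 67
acct=X96: balance >= 8299 OR age_days >= 1258 → 162

206, 464, 138, 40, 160, 4, 340, 103, 415, 67, 162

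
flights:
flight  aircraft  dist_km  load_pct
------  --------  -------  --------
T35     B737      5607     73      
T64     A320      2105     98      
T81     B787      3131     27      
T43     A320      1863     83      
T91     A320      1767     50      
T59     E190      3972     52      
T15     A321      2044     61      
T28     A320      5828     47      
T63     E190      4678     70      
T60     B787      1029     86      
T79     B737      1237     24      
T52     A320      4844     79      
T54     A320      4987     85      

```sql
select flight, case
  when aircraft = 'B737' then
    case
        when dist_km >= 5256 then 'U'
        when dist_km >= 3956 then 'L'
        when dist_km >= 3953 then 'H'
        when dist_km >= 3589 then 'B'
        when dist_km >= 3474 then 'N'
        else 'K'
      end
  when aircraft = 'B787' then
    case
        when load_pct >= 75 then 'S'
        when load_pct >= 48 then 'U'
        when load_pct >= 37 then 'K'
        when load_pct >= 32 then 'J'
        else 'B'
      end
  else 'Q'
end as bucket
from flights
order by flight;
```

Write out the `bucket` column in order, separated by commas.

Q, Q, U, Q, Q, Q, Q, S, Q, Q, K, B, Q

flight=T15: aircraft='A321' → outer ELSE → Q
flight=T28: aircraft='A320' → outer ELSE → Q
flight=T35: aircraft='B737' → inner[dist_km >= 5256] → U
flight=T43: aircraft='A320' → outer ELSE → Q
flight=T52: aircraft='A320' → outer ELSE → Q
flight=T54: aircraft='A320' → outer ELSE → Q
flight=T59: aircraft='E190' → outer ELSE → Q
flight=T60: aircraft='B787' → inner[load_pct >= 75] → S
flight=T63: aircraft='E190' → outer ELSE → Q
flight=T64: aircraft='A320' → outer ELSE → Q
flight=T79: aircraft='B737' → inner[ELSE] → K
flight=T81: aircraft='B787' → inner[ELSE] → B
flight=T91: aircraft='A320' → outer ELSE → Q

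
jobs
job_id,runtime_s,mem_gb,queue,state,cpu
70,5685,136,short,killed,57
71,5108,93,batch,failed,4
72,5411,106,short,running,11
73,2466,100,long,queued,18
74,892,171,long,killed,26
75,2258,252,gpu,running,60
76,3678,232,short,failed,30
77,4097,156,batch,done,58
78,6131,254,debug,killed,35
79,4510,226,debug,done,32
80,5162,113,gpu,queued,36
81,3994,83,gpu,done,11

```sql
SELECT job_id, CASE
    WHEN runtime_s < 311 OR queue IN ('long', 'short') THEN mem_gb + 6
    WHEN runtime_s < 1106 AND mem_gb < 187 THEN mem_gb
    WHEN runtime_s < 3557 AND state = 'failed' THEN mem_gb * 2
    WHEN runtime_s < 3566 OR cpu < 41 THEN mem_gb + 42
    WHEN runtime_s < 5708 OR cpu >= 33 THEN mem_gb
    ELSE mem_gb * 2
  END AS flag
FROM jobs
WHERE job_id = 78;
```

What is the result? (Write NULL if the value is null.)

job_id = 78: runtime_s=6131, mem_gb=254, queue=debug, state=killed, cpu=35.
runtime_s < 311 OR queue IN ('long', 'short') → false
runtime_s < 1106 AND mem_gb < 187 → false
runtime_s < 3557 AND state = 'failed' → false
runtime_s < 3566 OR cpu < 41 → true → 296

296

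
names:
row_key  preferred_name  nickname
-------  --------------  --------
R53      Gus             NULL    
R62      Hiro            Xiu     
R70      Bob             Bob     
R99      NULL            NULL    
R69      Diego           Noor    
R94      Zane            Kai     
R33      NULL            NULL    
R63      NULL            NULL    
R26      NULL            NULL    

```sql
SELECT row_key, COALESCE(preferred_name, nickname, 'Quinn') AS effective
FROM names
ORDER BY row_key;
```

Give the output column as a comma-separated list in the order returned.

Quinn, Quinn, Gus, Hiro, Quinn, Diego, Bob, Zane, Quinn

row_key=R26: preferred_name=NULL, nickname=NULL, → literal Quinn → Quinn
row_key=R33: preferred_name=NULL, nickname=NULL, → literal Quinn → Quinn
row_key=R53: preferred_name=Gus → Gus
row_key=R62: preferred_name=Hiro → Hiro
row_key=R63: preferred_name=NULL, nickname=NULL, → literal Quinn → Quinn
row_key=R69: preferred_name=Diego → Diego
row_key=R70: preferred_name=Bob → Bob
row_key=R94: preferred_name=Zane → Zane
row_key=R99: preferred_name=NULL, nickname=NULL, → literal Quinn → Quinn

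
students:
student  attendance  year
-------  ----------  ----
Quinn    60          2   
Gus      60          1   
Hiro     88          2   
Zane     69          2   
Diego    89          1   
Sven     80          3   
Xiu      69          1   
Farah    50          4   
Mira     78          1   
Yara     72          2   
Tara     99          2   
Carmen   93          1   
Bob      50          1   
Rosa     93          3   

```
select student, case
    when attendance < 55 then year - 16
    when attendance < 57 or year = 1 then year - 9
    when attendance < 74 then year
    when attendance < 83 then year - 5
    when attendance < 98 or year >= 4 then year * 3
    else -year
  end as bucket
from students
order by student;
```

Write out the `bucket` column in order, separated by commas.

student=Bob: attendance < 55 → -15
student=Carmen: attendance < 57 or year = 1 → -8
student=Diego: attendance < 57 or year = 1 → -8
student=Farah: attendance < 55 → -12
student=Gus: attendance < 57 or year = 1 → -8
student=Hiro: attendance < 98 or year >= 4 → 6
student=Mira: attendance < 57 or year = 1 → -8
student=Quinn: attendance < 74 → 2
student=Rosa: attendance < 98 or year >= 4 → 9
student=Sven: attendance < 83 → -2
student=Tara: ELSE → -2
student=Xiu: attendance < 57 or year = 1 → -8
student=Yara: attendance < 74 → 2
student=Zane: attendance < 74 → 2

-15, -8, -8, -12, -8, 6, -8, 2, 9, -2, -2, -8, 2, 2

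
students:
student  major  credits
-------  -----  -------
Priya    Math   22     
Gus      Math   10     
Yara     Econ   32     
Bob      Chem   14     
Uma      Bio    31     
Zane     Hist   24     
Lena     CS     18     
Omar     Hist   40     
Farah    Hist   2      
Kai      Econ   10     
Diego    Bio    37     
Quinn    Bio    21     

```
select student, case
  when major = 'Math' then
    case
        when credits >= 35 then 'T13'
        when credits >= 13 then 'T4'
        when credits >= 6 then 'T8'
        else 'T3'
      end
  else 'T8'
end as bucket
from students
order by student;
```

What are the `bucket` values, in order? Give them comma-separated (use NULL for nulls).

student=Bob: major='Chem' → outer ELSE → T8
student=Diego: major='Bio' → outer ELSE → T8
student=Farah: major='Hist' → outer ELSE → T8
student=Gus: major='Math' → inner[credits >= 6] → T8
student=Kai: major='Econ' → outer ELSE → T8
student=Lena: major='CS' → outer ELSE → T8
student=Omar: major='Hist' → outer ELSE → T8
student=Priya: major='Math' → inner[credits >= 13] → T4
student=Quinn: major='Bio' → outer ELSE → T8
student=Uma: major='Bio' → outer ELSE → T8
student=Yara: major='Econ' → outer ELSE → T8
student=Zane: major='Hist' → outer ELSE → T8

T8, T8, T8, T8, T8, T8, T8, T4, T8, T8, T8, T8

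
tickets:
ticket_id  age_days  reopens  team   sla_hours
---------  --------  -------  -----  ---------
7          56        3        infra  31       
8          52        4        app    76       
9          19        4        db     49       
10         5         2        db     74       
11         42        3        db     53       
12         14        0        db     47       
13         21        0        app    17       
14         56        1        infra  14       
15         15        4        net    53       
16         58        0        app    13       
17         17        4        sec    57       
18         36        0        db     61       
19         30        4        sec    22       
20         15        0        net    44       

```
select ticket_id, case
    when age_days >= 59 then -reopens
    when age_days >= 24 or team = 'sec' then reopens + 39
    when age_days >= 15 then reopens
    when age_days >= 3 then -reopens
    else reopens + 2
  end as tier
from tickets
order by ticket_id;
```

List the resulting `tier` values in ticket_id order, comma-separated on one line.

42, 43, 4, -2, 42, 0, 0, 40, 4, 39, 43, 39, 43, 0

ticket_id=7: age_days >= 24 or team = 'sec' → 42
ticket_id=8: age_days >= 24 or team = 'sec' → 43
ticket_id=9: age_days >= 15 → 4
ticket_id=10: age_days >= 3 → -2
ticket_id=11: age_days >= 24 or team = 'sec' → 42
ticket_id=12: age_days >= 3 → 0
ticket_id=13: age_days >= 15 → 0
ticket_id=14: age_days >= 24 or team = 'sec' → 40
ticket_id=15: age_days >= 15 → 4
ticket_id=16: age_days >= 24 or team = 'sec' → 39
ticket_id=17: age_days >= 24 or team = 'sec' → 43
ticket_id=18: age_days >= 24 or team = 'sec' → 39
ticket_id=19: age_days >= 24 or team = 'sec' → 43
ticket_id=20: age_days >= 15 → 0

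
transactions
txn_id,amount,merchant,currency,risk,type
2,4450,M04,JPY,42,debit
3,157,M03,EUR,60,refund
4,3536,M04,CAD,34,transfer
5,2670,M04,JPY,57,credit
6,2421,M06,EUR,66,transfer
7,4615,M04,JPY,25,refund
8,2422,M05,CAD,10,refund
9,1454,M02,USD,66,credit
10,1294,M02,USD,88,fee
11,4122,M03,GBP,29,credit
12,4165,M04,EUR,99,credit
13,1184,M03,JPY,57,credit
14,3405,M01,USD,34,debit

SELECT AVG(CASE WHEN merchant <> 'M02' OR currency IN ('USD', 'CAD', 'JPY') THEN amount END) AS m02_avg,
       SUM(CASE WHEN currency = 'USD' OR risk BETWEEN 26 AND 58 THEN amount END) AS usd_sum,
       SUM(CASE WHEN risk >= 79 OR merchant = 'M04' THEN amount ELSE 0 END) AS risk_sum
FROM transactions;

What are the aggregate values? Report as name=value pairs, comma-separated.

[m02_avg: merchant <> 'M02' OR currency IN ('USD', 'CAD', 'JPY')]
txn_id=2: ✓ → 4450
txn_id=3: ✓ → 157
txn_id=4: ✓ → 3536
txn_id=5: ✓ → 2670
txn_id=6: ✓ → 2421
txn_id=7: ✓ → 4615
txn_id=8: ✓ → 2422
txn_id=9: ✓ → 1454
txn_id=10: ✓ → 1294
txn_id=11: ✓ → 4122
txn_id=12: ✓ → 4165
txn_id=13: ✓ → 1184
txn_id=14: ✓ → 3405
m02_avg = (4450 + 157 + 3536 + 2670 + 2421 + 4615 + 2422 + 1454 + 1294 + 4122 + 4165 + 1184 + 3405) / 13 = 2761.1538461538
—
[usd_sum: currency = 'USD' OR risk BETWEEN 26 AND 58]
txn_id=2: ✓ → 4450
txn_id=3: ✗
txn_id=4: ✓ → 3536
txn_id=5: ✓ → 2670
txn_id=6: ✗
txn_id=7: ✗
txn_id=8: ✗
txn_id=9: ✓ → 1454
txn_id=10: ✓ → 1294
txn_id=11: ✓ → 4122
txn_id=12: ✗
txn_id=13: ✓ → 1184
txn_id=14: ✓ → 3405
usd_sum = 4450 + 3536 + 2670 + 1454 + 1294 + 4122 + 1184 + 3405 = 22115
—
[risk_sum: risk >= 79 OR merchant = 'M04']
txn_id=2: ✓ → 4450
txn_id=3: ✗
txn_id=4: ✓ → 3536
txn_id=5: ✓ → 2670
txn_id=6: ✗
txn_id=7: ✓ → 4615
txn_id=8: ✗
txn_id=9: ✗
txn_id=10: ✓ → 1294
txn_id=11: ✗
txn_id=12: ✓ → 4165
txn_id=13: ✗
txn_id=14: ✗
risk_sum = 4450 + 3536 + 2670 + 4615 + 1294 + 4165 = 20730

m02_avg=2761.1538461538, usd_sum=22115, risk_sum=20730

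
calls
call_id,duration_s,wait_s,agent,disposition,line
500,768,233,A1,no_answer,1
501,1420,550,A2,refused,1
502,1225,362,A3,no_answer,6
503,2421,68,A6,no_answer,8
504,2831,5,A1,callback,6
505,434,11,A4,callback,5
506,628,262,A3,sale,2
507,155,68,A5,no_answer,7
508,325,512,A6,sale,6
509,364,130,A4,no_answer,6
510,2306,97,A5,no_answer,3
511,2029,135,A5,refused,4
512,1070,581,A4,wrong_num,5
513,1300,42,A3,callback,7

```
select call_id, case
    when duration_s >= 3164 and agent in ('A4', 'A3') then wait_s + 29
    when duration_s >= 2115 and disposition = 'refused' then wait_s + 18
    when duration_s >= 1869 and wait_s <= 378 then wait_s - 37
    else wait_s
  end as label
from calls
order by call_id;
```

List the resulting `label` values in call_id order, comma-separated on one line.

233, 550, 362, 31, -32, 11, 262, 68, 512, 130, 60, 98, 581, 42

call_id=500: ELSE → 233
call_id=501: ELSE → 550
call_id=502: ELSE → 362
call_id=503: duration_s >= 1869 and wait_s <= 378 → 31
call_id=504: duration_s >= 1869 and wait_s <= 378 → -32
call_id=505: ELSE → 11
call_id=506: ELSE → 262
call_id=507: ELSE → 68
call_id=508: ELSE → 512
call_id=509: ELSE → 130
call_id=510: duration_s >= 1869 and wait_s <= 378 → 60
call_id=511: duration_s >= 1869 and wait_s <= 378 → 98
call_id=512: ELSE → 581
call_id=513: ELSE → 42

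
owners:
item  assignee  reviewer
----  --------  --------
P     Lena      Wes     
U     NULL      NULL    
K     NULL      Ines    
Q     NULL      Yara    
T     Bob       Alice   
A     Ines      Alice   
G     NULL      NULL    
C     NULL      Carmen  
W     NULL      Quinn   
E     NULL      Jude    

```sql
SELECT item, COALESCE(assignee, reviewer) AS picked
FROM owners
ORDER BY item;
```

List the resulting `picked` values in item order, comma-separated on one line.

Ines, Carmen, Jude, NULL, Ines, Lena, Yara, Bob, NULL, Quinn

item=A: assignee=Ines → Ines
item=C: assignee=NULL, reviewer=Carmen → Carmen
item=E: assignee=NULL, reviewer=Jude → Jude
item=G: assignee=NULL, reviewer=NULL (all NULL) → NULL
item=K: assignee=NULL, reviewer=Ines → Ines
item=P: assignee=Lena → Lena
item=Q: assignee=NULL, reviewer=Yara → Yara
item=T: assignee=Bob → Bob
item=U: assignee=NULL, reviewer=NULL (all NULL) → NULL
item=W: assignee=NULL, reviewer=Quinn → Quinn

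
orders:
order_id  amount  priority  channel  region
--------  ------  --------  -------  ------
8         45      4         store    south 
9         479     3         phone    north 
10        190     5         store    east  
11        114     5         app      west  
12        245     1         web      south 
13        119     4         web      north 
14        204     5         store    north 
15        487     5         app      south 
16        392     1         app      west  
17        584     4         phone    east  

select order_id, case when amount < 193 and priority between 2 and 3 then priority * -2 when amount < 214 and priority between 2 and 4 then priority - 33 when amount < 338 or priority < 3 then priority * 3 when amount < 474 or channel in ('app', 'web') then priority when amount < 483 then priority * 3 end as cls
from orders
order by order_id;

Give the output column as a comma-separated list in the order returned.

order_id=8: amount < 214 and priority between 2 and 4 → -29
order_id=9: amount < 483 → 9
order_id=10: amount < 338 or priority < 3 → 15
order_id=11: amount < 338 or priority < 3 → 15
order_id=12: amount < 338 or priority < 3 → 3
order_id=13: amount < 214 and priority between 2 and 4 → -29
order_id=14: amount < 338 or priority < 3 → 15
order_id=15: amount < 474 or channel in ('app', 'web') → 5
order_id=16: amount < 338 or priority < 3 → 3
order_id=17: (no match → NULL) → NULL

-29, 9, 15, 15, 3, -29, 15, 5, 3, NULL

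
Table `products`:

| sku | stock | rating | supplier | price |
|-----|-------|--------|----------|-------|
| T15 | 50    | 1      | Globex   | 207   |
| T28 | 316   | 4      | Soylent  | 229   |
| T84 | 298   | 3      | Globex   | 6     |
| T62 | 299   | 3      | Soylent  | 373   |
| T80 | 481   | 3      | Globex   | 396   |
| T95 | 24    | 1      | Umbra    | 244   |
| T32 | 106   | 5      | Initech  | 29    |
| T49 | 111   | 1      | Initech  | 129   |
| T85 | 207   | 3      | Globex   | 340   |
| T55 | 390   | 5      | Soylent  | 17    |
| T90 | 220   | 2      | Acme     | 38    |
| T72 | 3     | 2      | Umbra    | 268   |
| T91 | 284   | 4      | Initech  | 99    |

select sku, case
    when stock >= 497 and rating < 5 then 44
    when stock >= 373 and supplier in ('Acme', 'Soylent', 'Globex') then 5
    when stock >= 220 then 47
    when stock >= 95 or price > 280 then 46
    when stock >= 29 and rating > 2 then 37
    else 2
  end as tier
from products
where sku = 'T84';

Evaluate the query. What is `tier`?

sku = T84: stock=298, rating=3, supplier=Globex, price=6.
stock >= 497 and rating < 5 → false
stock >= 373 and supplier in ('Acme', 'Soylent', 'Globex') → false
stock >= 220 → true → 47

47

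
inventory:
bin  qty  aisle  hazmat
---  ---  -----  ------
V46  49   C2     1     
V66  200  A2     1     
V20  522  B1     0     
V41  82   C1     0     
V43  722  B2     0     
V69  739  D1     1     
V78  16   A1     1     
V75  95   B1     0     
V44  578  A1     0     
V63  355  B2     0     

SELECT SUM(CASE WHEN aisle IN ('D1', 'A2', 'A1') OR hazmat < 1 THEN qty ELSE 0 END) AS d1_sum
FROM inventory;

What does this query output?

3309

bin=V46: ✗
bin=V66: ✓ → 200
bin=V20: ✓ → 522
bin=V41: ✓ → 82
bin=V43: ✓ → 722
bin=V69: ✓ → 739
bin=V78: ✓ → 16
bin=V75: ✓ → 95
bin=V44: ✓ → 578
bin=V63: ✓ → 355
d1_sum = 200 + 522 + 82 + 722 + 739 + 16 + 95 + 578 + 355 = 3309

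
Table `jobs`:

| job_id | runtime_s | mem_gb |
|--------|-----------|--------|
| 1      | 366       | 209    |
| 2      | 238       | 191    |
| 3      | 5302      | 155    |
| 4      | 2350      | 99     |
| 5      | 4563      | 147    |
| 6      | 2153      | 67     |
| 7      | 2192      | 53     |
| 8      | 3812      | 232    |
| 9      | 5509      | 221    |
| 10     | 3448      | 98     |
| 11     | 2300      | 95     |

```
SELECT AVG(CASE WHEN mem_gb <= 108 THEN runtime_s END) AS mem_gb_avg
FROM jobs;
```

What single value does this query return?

job_id=1: ✗
job_id=2: ✗
job_id=3: ✗
job_id=4: ✓ → 2350
job_id=5: ✗
job_id=6: ✓ → 2153
job_id=7: ✓ → 2192
job_id=8: ✗
job_id=9: ✗
job_id=10: ✓ → 3448
job_id=11: ✓ → 2300
mem_gb_avg = (2350 + 2153 + 2192 + 3448 + 2300) / 5 = 2488.6

2488.6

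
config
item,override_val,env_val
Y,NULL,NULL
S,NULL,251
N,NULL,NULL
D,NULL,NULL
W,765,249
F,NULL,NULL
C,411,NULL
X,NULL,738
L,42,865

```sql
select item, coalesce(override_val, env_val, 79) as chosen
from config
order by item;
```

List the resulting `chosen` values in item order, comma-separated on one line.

411, 79, 79, 42, 79, 251, 765, 738, 79

item=C: override_val=411 → 411
item=D: override_val=NULL, env_val=NULL, → literal 79 → 79
item=F: override_val=NULL, env_val=NULL, → literal 79 → 79
item=L: override_val=42 → 42
item=N: override_val=NULL, env_val=NULL, → literal 79 → 79
item=S: override_val=NULL, env_val=251 → 251
item=W: override_val=765 → 765
item=X: override_val=NULL, env_val=738 → 738
item=Y: override_val=NULL, env_val=NULL, → literal 79 → 79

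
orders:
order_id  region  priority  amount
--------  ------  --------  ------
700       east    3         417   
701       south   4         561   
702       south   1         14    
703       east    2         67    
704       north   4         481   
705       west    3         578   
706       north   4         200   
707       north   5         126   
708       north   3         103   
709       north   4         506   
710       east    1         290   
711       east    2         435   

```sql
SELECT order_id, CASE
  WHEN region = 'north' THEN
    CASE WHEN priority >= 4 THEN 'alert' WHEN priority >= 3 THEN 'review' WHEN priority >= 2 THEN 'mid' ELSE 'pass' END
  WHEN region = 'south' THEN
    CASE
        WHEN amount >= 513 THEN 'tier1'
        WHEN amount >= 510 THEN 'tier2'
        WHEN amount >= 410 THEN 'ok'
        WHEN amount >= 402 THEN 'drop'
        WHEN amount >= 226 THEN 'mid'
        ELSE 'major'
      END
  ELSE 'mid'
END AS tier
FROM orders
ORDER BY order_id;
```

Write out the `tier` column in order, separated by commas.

order_id=700: region='east' → outer ELSE → mid
order_id=701: region='south' → inner[amount >= 513] → tier1
order_id=702: region='south' → inner[ELSE] → major
order_id=703: region='east' → outer ELSE → mid
order_id=704: region='north' → inner[priority >= 4] → alert
order_id=705: region='west' → outer ELSE → mid
order_id=706: region='north' → inner[priority >= 4] → alert
order_id=707: region='north' → inner[priority >= 4] → alert
order_id=708: region='north' → inner[priority >= 3] → review
order_id=709: region='north' → inner[priority >= 4] → alert
order_id=710: region='east' → outer ELSE → mid
order_id=711: region='east' → outer ELSE → mid

mid, tier1, major, mid, alert, mid, alert, alert, review, alert, mid, mid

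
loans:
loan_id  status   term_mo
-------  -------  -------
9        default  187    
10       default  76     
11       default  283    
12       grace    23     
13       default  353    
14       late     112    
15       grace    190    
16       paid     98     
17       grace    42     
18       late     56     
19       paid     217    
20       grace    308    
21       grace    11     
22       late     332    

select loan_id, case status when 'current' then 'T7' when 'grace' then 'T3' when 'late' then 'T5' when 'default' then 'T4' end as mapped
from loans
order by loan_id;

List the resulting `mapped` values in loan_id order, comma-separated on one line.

loan_id=9: status='default' → T4
loan_id=10: status='default' → T4
loan_id=11: status='default' → T4
loan_id=12: status='grace' → T3
loan_id=13: status='default' → T4
loan_id=14: status='late' → T5
loan_id=15: status='grace' → T3
loan_id=16: (no match → NULL) → NULL
loan_id=17: status='grace' → T3
loan_id=18: status='late' → T5
loan_id=19: (no match → NULL) → NULL
loan_id=20: status='grace' → T3
loan_id=21: status='grace' → T3
loan_id=22: status='late' → T5

T4, T4, T4, T3, T4, T5, T3, NULL, T3, T5, NULL, T3, T3, T5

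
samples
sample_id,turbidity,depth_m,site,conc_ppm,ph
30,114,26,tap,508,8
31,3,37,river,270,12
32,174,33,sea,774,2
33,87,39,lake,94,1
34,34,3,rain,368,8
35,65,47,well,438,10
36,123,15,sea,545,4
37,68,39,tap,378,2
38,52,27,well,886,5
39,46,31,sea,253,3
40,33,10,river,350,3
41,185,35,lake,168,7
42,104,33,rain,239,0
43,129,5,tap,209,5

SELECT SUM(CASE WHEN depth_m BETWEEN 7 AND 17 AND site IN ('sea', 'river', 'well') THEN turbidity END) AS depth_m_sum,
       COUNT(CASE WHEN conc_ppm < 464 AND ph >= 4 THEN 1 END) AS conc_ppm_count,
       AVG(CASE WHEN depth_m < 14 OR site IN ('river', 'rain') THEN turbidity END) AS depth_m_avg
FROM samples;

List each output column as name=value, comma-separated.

depth_m_sum=156, conc_ppm_count=5, depth_m_avg=60.6

[depth_m_sum: depth_m BETWEEN 7 AND 17 AND site IN ('sea', 'river', 'well')]
sample_id=30: ✗
sample_id=31: ✗
sample_id=32: ✗
sample_id=33: ✗
sample_id=34: ✗
sample_id=35: ✗
sample_id=36: ✓ → 123
sample_id=37: ✗
sample_id=38: ✗
sample_id=39: ✗
sample_id=40: ✓ → 33
sample_id=41: ✗
sample_id=42: ✗
sample_id=43: ✗
depth_m_sum = 123 + 33 = 156
—
[conc_ppm_count: conc_ppm < 464 AND ph >= 4]
sample_id=30: ✗
sample_id=31: ✓ → 1
sample_id=32: ✗
sample_id=33: ✗
sample_id=34: ✓ → 1
sample_id=35: ✓ → 1
sample_id=36: ✗
sample_id=37: ✗
sample_id=38: ✗
sample_id=39: ✗
sample_id=40: ✗
sample_id=41: ✓ → 1
sample_id=42: ✗
sample_id=43: ✓ → 1
conc_ppm_count = COUNT(1, 1, 1, 1, 1) = 5
—
[depth_m_avg: depth_m < 14 OR site IN ('river', 'rain')]
sample_id=30: ✗
sample_id=31: ✓ → 3
sample_id=32: ✗
sample_id=33: ✗
sample_id=34: ✓ → 34
sample_id=35: ✗
sample_id=36: ✗
sample_id=37: ✗
sample_id=38: ✗
sample_id=39: ✗
sample_id=40: ✓ → 33
sample_id=41: ✗
sample_id=42: ✓ → 104
sample_id=43: ✓ → 129
depth_m_avg = (3 + 34 + 33 + 104 + 129) / 5 = 60.6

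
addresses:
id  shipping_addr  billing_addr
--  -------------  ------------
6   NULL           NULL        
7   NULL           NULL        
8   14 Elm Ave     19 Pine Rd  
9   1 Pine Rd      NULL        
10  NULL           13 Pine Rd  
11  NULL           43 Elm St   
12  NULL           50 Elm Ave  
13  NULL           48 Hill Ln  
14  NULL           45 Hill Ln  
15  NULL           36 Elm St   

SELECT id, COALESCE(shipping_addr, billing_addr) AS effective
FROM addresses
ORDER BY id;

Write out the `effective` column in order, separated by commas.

id=6: shipping_addr=NULL, billing_addr=NULL (all NULL) → NULL
id=7: shipping_addr=NULL, billing_addr=NULL (all NULL) → NULL
id=8: shipping_addr=14 Elm Ave → 14 Elm Ave
id=9: shipping_addr=1 Pine Rd → 1 Pine Rd
id=10: shipping_addr=NULL, billing_addr=13 Pine Rd → 13 Pine Rd
id=11: shipping_addr=NULL, billing_addr=43 Elm St → 43 Elm St
id=12: shipping_addr=NULL, billing_addr=50 Elm Ave → 50 Elm Ave
id=13: shipping_addr=NULL, billing_addr=48 Hill Ln → 48 Hill Ln
id=14: shipping_addr=NULL, billing_addr=45 Hill Ln → 45 Hill Ln
id=15: shipping_addr=NULL, billing_addr=36 Elm St → 36 Elm St

NULL, NULL, 14 Elm Ave, 1 Pine Rd, 13 Pine Rd, 43 Elm St, 50 Elm Ave, 48 Hill Ln, 45 Hill Ln, 36 Elm St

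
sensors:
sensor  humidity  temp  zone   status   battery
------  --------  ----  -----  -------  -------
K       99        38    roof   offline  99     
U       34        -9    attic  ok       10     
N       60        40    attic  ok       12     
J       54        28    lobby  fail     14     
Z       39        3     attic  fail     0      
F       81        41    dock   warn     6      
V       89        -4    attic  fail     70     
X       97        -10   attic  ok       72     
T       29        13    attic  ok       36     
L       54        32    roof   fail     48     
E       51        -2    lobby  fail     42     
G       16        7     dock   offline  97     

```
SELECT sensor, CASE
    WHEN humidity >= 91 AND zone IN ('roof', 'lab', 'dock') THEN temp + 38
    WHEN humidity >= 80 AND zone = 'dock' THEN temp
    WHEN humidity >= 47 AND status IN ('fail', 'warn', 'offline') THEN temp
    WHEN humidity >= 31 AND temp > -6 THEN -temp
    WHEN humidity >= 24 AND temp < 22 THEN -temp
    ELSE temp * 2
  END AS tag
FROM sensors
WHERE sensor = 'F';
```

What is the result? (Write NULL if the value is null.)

sensor = F: humidity=81, temp=41, zone=dock, status=warn, battery=6.
humidity >= 91 AND zone IN ('roof', 'lab', 'dock') → false
humidity >= 80 AND zone = 'dock' → true → 41

41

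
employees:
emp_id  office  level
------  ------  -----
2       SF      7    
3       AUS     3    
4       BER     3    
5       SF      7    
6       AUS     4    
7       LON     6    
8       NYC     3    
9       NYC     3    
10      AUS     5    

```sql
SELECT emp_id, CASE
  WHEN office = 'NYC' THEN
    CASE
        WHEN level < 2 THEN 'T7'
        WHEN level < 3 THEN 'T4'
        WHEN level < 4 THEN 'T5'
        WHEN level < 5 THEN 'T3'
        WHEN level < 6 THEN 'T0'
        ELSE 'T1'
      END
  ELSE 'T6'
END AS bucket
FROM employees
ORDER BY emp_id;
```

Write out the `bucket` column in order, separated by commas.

T6, T6, T6, T6, T6, T6, T5, T5, T6

emp_id=2: office='SF' → outer ELSE → T6
emp_id=3: office='AUS' → outer ELSE → T6
emp_id=4: office='BER' → outer ELSE → T6
emp_id=5: office='SF' → outer ELSE → T6
emp_id=6: office='AUS' → outer ELSE → T6
emp_id=7: office='LON' → outer ELSE → T6
emp_id=8: office='NYC' → inner[level < 4] → T5
emp_id=9: office='NYC' → inner[level < 4] → T5
emp_id=10: office='AUS' → outer ELSE → T6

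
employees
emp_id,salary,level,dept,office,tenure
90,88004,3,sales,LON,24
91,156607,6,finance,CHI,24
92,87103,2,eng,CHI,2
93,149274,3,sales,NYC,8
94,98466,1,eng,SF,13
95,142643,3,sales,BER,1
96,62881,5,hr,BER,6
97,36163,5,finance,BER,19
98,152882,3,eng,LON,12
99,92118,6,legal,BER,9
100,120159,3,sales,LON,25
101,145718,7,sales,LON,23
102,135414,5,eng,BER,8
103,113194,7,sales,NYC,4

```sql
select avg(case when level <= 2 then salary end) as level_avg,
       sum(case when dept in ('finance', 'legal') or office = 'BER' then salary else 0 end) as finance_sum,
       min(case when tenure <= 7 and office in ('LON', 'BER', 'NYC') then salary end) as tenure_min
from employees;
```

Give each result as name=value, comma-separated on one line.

level_avg=92784.5, finance_sum=625826, tenure_min=62881

[level_avg: level <= 2]
emp_id=90: ✗
emp_id=91: ✗
emp_id=92: ✓ → 87103
emp_id=93: ✗
emp_id=94: ✓ → 98466
emp_id=95: ✗
emp_id=96: ✗
emp_id=97: ✗
emp_id=98: ✗
emp_id=99: ✗
emp_id=100: ✗
emp_id=101: ✗
emp_id=102: ✗
emp_id=103: ✗
level_avg = (87103 + 98466) / 2 = 92784.5
—
[finance_sum: dept in ('finance', 'legal') or office = 'BER']
emp_id=90: ✗
emp_id=91: ✓ → 156607
emp_id=92: ✗
emp_id=93: ✗
emp_id=94: ✗
emp_id=95: ✓ → 142643
emp_id=96: ✓ → 62881
emp_id=97: ✓ → 36163
emp_id=98: ✗
emp_id=99: ✓ → 92118
emp_id=100: ✗
emp_id=101: ✗
emp_id=102: ✓ → 135414
emp_id=103: ✗
finance_sum = 156607 + 142643 + 62881 + 36163 + 92118 + 135414 = 625826
—
[tenure_min: tenure <= 7 and office in ('LON', 'BER', 'NYC')]
emp_id=90: ✗
emp_id=91: ✗
emp_id=92: ✗
emp_id=93: ✗
emp_id=94: ✗
emp_id=95: ✓ → 142643
emp_id=96: ✓ → 62881
emp_id=97: ✗
emp_id=98: ✗
emp_id=99: ✗
emp_id=100: ✗
emp_id=101: ✗
emp_id=102: ✗
emp_id=103: ✓ → 113194
tenure_min = MIN(142643, 62881, 113194) = 62881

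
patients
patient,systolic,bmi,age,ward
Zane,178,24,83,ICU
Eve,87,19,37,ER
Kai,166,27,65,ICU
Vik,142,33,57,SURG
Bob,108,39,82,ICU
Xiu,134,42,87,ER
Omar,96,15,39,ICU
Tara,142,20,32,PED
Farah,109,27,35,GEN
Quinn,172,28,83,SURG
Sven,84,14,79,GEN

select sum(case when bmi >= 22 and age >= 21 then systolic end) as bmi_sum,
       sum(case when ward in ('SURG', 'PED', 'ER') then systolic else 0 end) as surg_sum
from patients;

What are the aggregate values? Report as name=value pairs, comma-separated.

bmi_sum=1009, surg_sum=677

[bmi_sum: bmi >= 22 and age >= 21]
patient=Zane: ✓ → 178
patient=Eve: ✗
patient=Kai: ✓ → 166
patient=Vik: ✓ → 142
patient=Bob: ✓ → 108
patient=Xiu: ✓ → 134
patient=Omar: ✗
patient=Tara: ✗
patient=Farah: ✓ → 109
patient=Quinn: ✓ → 172
patient=Sven: ✗
bmi_sum = 178 + 166 + 142 + 108 + 134 + 109 + 172 = 1009
—
[surg_sum: ward in ('SURG', 'PED', 'ER')]
patient=Zane: ✗
patient=Eve: ✓ → 87
patient=Kai: ✗
patient=Vik: ✓ → 142
patient=Bob: ✗
patient=Xiu: ✓ → 134
patient=Omar: ✗
patient=Tara: ✓ → 142
patient=Farah: ✗
patient=Quinn: ✓ → 172
patient=Sven: ✗
surg_sum = 87 + 142 + 134 + 142 + 172 = 677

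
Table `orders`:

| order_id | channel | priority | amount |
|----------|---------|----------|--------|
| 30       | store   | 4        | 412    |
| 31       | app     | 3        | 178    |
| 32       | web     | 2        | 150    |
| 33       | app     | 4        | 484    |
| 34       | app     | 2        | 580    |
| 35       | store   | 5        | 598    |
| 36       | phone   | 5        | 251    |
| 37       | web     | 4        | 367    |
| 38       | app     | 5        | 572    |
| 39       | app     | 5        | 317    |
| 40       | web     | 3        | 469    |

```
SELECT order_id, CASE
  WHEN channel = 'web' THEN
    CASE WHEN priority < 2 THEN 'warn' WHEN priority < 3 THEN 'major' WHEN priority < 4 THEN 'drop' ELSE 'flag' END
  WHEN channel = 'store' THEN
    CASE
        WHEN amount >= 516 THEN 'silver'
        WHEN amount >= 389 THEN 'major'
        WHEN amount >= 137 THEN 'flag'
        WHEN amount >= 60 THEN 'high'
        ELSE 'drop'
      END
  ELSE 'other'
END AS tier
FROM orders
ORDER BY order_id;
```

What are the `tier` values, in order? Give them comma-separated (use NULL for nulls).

order_id=30: channel='store' → inner[amount >= 389] → major
order_id=31: channel='app' → outer ELSE → other
order_id=32: channel='web' → inner[priority < 3] → major
order_id=33: channel='app' → outer ELSE → other
order_id=34: channel='app' → outer ELSE → other
order_id=35: channel='store' → inner[amount >= 516] → silver
order_id=36: channel='phone' → outer ELSE → other
order_id=37: channel='web' → inner[ELSE] → flag
order_id=38: channel='app' → outer ELSE → other
order_id=39: channel='app' → outer ELSE → other
order_id=40: channel='web' → inner[priority < 4] → drop

major, other, major, other, other, silver, other, flag, other, other, drop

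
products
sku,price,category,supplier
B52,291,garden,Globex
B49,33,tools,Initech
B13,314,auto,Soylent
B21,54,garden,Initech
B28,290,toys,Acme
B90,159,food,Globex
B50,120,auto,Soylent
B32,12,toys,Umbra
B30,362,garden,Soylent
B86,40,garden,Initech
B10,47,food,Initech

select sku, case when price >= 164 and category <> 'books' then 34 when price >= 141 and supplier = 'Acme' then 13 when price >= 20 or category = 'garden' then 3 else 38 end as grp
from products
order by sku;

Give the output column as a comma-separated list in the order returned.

3, 34, 3, 34, 34, 38, 3, 3, 34, 3, 3

sku=B10: price >= 20 or category = 'garden' → 3
sku=B13: price >= 164 and category <> 'books' → 34
sku=B21: price >= 20 or category = 'garden' → 3
sku=B28: price >= 164 and category <> 'books' → 34
sku=B30: price >= 164 and category <> 'books' → 34
sku=B32: ELSE → 38
sku=B49: price >= 20 or category = 'garden' → 3
sku=B50: price >= 20 or category = 'garden' → 3
sku=B52: price >= 164 and category <> 'books' → 34
sku=B86: price >= 20 or category = 'garden' → 3
sku=B90: price >= 20 or category = 'garden' → 3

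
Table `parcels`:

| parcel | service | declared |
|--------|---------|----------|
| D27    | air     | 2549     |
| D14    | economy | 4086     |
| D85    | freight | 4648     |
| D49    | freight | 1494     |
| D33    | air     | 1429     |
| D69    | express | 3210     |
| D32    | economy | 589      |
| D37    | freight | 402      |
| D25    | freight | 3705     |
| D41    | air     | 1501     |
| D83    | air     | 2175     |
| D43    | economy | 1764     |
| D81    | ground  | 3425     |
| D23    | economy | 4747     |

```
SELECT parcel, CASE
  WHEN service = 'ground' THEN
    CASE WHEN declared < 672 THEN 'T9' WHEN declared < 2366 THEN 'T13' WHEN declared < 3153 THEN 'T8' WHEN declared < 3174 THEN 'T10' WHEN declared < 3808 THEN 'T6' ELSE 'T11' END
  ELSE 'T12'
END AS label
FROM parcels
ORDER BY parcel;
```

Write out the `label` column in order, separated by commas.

T12, T12, T12, T12, T12, T12, T12, T12, T12, T12, T12, T6, T12, T12

parcel=D14: service='economy' → outer ELSE → T12
parcel=D23: service='economy' → outer ELSE → T12
parcel=D25: service='freight' → outer ELSE → T12
parcel=D27: service='air' → outer ELSE → T12
parcel=D32: service='economy' → outer ELSE → T12
parcel=D33: service='air' → outer ELSE → T12
parcel=D37: service='freight' → outer ELSE → T12
parcel=D41: service='air' → outer ELSE → T12
parcel=D43: service='economy' → outer ELSE → T12
parcel=D49: service='freight' → outer ELSE → T12
parcel=D69: service='express' → outer ELSE → T12
parcel=D81: service='ground' → inner[declared < 3808] → T6
parcel=D83: service='air' → outer ELSE → T12
parcel=D85: service='freight' → outer ELSE → T12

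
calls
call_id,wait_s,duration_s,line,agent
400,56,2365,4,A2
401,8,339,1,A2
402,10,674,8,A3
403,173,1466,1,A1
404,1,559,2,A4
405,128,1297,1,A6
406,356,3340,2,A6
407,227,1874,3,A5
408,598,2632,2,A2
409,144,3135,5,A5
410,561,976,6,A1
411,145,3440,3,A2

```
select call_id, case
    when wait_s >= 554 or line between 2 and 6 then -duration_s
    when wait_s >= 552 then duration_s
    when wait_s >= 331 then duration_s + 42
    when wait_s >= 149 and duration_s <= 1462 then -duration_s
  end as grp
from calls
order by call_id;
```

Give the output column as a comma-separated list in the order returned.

-2365, NULL, NULL, NULL, -559, NULL, -3340, -1874, -2632, -3135, -976, -3440

call_id=400: wait_s >= 554 or line between 2 and 6 → -2365
call_id=401: (no match → NULL) → NULL
call_id=402: (no match → NULL) → NULL
call_id=403: (no match → NULL) → NULL
call_id=404: wait_s >= 554 or line between 2 and 6 → -559
call_id=405: (no match → NULL) → NULL
call_id=406: wait_s >= 554 or line between 2 and 6 → -3340
call_id=407: wait_s >= 554 or line between 2 and 6 → -1874
call_id=408: wait_s >= 554 or line between 2 and 6 → -2632
call_id=409: wait_s >= 554 or line between 2 and 6 → -3135
call_id=410: wait_s >= 554 or line between 2 and 6 → -976
call_id=411: wait_s >= 554 or line between 2 and 6 → -3440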